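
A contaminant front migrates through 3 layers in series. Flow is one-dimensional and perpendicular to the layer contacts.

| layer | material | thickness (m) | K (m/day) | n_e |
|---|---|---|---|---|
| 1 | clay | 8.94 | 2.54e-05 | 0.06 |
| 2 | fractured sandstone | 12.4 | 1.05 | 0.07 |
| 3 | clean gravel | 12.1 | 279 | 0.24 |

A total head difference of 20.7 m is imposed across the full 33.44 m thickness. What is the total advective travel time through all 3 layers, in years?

With flow normal to the layers, continuity requires the same specific discharge q through every layer.
Σ(b_i/K_i) = 8.94/2.54e-05 + 12.4/1.05 + 12.1/279 = 3.520e+05 d.
q = Δh / Σ(b_i/K_i) = 20.7 / 3.520e+05 = 5.881e-05 m/day.
In each layer the seepage velocity is v_i = q/n_i, so the layer transit time is t_i = b_i·n_i / q:
  layer 1 (clay): t_1 = 8.94 × 0.06 / 5.881e-05 = 9121 d
  layer 2 (fractured sandstone): t_2 = 12.4 × 0.07 / 5.881e-05 = 14759 d
  layer 3 (clean gravel): t_3 = 12.1 × 0.24 / 5.881e-05 = 49379 d
Total t = Σ t_i = 73260 days = 200.6 years.

201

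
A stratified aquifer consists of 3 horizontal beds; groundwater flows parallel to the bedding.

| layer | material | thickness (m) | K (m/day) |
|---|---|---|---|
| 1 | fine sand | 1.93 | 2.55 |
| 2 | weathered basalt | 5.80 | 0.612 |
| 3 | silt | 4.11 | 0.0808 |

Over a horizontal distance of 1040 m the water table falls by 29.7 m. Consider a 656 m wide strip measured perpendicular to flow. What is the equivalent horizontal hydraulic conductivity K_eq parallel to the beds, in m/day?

0.744

Flow is parallel to layering, so each bed carries its own Darcy discharge and the transmissivities add.
Σ(K_i·b_i) = 2.55×1.93 + 0.612×5.80 + 0.0808×4.11 = 8.803 m²/day.
Total thickness b = 11.84 m, so K_eq = Σ(K_i·b_i)/b = 0.7435 m/day.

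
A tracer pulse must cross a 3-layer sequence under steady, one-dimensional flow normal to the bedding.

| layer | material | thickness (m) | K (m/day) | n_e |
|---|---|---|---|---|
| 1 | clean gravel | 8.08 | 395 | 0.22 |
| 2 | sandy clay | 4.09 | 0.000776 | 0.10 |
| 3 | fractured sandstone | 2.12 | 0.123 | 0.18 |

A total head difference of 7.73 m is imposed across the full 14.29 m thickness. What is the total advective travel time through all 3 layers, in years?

4.81

With flow normal to the layers, continuity requires the same specific discharge q through every layer.
Σ(b_i/K_i) = 8.08/395 + 4.09/0.000776 + 2.12/0.123 = 5288 d.
q = Δh / Σ(b_i/K_i) = 7.73 / 5288 = 0.001462 m/day.
In each layer the seepage velocity is v_i = q/n_i, so the layer transit time is t_i = b_i·n_i / q:
  layer 1 (clean gravel): t_1 = 8.08 × 0.22 / 0.001462 = 1216 d
  layer 2 (sandy clay): t_2 = 4.09 × 0.10 / 0.001462 = 279.8 d
  layer 3 (fractured sandstone): t_3 = 2.12 × 0.18 / 0.001462 = 261.0 d
Total t = Σ t_i = 1757 days = 4.810 years.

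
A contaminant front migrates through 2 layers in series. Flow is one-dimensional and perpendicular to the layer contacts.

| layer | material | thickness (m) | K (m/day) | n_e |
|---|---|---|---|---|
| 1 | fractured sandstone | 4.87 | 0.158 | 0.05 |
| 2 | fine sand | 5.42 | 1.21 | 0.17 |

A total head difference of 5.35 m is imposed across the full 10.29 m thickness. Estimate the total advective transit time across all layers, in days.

7.69

With flow normal to the layers, continuity requires the same specific discharge q through every layer.
Σ(b_i/K_i) = 4.87/0.158 + 5.42/1.21 = 35.30 d.
q = Δh / Σ(b_i/K_i) = 5.35 / 35.30 = 0.1515 m/day.
In each layer the seepage velocity is v_i = q/n_i, so the layer transit time is t_i = b_i·n_i / q:
  layer 1 (fractured sandstone): t_1 = 4.87 × 0.05 / 0.1515 = 1.607 d
  layer 2 (fine sand): t_2 = 5.42 × 0.17 / 0.1515 = 6.080 d
Total t = Σ t_i = 7.687 days.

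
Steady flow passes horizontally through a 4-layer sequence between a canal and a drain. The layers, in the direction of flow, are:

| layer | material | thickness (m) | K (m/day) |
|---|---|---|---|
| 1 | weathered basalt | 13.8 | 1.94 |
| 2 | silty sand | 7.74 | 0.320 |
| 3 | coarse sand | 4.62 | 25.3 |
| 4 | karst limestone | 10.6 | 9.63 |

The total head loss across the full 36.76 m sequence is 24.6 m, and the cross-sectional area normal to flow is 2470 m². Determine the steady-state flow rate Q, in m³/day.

Flow is perpendicular to layering, so the layers act in series and the equivalent K is the thickness-weighted harmonic mean.
Total thickness L = 13.8 + 7.74 + 4.62 + 10.6 = 36.76 m.
Σ(b_i/K_i) = 13.8/1.94 + 7.74/0.320 + 4.62/25.3 + 10.6/9.63 = 32.58 d.
K_eq = L / Σ(b_i/K_i) = 36.76 / 32.58 = 1.128 m/day.
Q = K_eq · A · (Δh/L) = 1.128 × 2470 × (24.6/36.76) = 1865 m³/day.

1860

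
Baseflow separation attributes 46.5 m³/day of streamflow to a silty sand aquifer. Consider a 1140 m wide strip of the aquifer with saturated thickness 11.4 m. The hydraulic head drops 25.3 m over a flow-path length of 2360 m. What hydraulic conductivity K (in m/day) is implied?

0.334

Cross-sectional area A = 1140 × 11.4 = 12996 m².
Hydraulic gradient i = Δh / L = 25.3 / 2360 = 0.01072.
From Q = K·A·i, K = Q / (A·i) = 46.5 / (12996 × 0.01072) = 0.3338 m/day.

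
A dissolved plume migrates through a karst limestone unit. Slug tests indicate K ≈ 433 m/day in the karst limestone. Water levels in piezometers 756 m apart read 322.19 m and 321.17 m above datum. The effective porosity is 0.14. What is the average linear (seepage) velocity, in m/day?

4.17

Hydraulic gradient i = (322.19 − 321.17) / 756 = 1.02 / 756 = 0.001349.
Darcy flux q = K · i = 433.0 × 0.001349 = 0.5842 m/day.
Seepage velocity v = q / n_e = 0.5842 / 0.14 = 4.173 m/day.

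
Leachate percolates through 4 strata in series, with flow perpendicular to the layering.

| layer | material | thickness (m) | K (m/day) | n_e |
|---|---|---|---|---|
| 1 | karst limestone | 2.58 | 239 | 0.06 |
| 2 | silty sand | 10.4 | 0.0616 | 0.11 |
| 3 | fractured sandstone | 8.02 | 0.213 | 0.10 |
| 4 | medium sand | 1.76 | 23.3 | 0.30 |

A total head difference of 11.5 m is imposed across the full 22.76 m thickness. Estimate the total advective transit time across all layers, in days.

47.2

With flow normal to the layers, continuity requires the same specific discharge q through every layer.
Σ(b_i/K_i) = 2.58/239 + 10.4/0.0616 + 8.02/0.213 + 1.76/23.3 = 206.6 d.
q = Δh / Σ(b_i/K_i) = 11.5 / 206.6 = 0.05567 m/day.
In each layer the seepage velocity is v_i = q/n_i, so the layer transit time is t_i = b_i·n_i / q:
  layer 1 (karst limestone): t_1 = 2.58 × 0.06 / 0.05567 = 2.781 d
  layer 2 (silty sand): t_2 = 10.4 × 0.11 / 0.05567 = 20.55 d
  layer 3 (fractured sandstone): t_3 = 8.02 × 0.10 / 0.05567 = 14.41 d
  layer 4 (medium sand): t_4 = 1.76 × 0.30 / 0.05567 = 9.484 d
Total t = Σ t_i = 47.22 days.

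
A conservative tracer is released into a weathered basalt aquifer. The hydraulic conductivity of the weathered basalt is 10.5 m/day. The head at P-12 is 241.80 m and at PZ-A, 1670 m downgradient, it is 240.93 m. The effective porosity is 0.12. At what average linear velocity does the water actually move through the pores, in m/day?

0.0456

Hydraulic gradient i = (241.80 − 240.93) / 1670 = 0.87 / 1670 = 0.0005210.
Darcy flux q = K · i = 10.50 × 0.0005210 = 0.005470 m/day.
Seepage velocity v = q / n_e = 0.005470 / 0.12 = 0.04558 m/day.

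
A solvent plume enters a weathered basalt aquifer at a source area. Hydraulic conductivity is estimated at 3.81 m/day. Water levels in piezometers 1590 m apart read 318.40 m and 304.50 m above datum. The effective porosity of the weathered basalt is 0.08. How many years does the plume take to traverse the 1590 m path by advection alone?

10.5

Hydraulic gradient i = (318.40 − 304.50) / 1590 = 13.9 / 1590 = 0.008742.
Darcy flux q = K · i = 3.810 × 0.008742 = 0.03331 m/day.
Seepage velocity v = q / n_e = 0.03331 / 0.08 = 0.4163 m/day.
Travel time t = L / v = 1590 / 0.4163 = 3819 days = 10.46 years.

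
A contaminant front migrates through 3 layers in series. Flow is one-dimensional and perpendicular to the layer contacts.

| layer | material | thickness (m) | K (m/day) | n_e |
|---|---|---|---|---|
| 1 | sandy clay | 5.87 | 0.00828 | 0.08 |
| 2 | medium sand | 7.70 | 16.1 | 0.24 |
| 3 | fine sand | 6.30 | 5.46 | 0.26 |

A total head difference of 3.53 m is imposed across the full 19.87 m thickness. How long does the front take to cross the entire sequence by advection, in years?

With flow normal to the layers, continuity requires the same specific discharge q through every layer.
Σ(b_i/K_i) = 5.87/0.00828 + 7.70/16.1 + 6.30/5.46 = 710.6 d.
q = Δh / Σ(b_i/K_i) = 3.53 / 710.6 = 0.004968 m/day.
In each layer the seepage velocity is v_i = q/n_i, so the layer transit time is t_i = b_i·n_i / q:
  layer 1 (sandy clay): t_1 = 5.87 × 0.08 / 0.004968 = 94.53 d
  layer 2 (medium sand): t_2 = 7.70 × 0.24 / 0.004968 = 372.0 d
  layer 3 (fine sand): t_3 = 6.30 × 0.26 / 0.004968 = 329.7 d
Total t = Σ t_i = 796.2 days = 2.180 years.

2.18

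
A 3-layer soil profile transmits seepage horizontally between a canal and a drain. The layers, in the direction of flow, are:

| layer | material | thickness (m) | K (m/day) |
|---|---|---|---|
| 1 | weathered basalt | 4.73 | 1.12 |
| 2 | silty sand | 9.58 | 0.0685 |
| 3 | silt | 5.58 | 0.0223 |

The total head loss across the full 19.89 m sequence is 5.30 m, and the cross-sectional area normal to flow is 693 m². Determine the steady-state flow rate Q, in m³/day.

Flow is perpendicular to layering, so the layers act in series and the equivalent K is the thickness-weighted harmonic mean.
Total thickness L = 4.73 + 9.58 + 5.58 = 19.89 m.
Σ(b_i/K_i) = 4.73/1.12 + 9.58/0.0685 + 5.58/0.0223 = 394.3 d.
K_eq = L / Σ(b_i/K_i) = 19.89 / 394.3 = 0.05044 m/day.
Q = K_eq · A · (Δh/L) = 0.05044 × 693 × (5.30/19.89) = 9.315 m³/day.

9.31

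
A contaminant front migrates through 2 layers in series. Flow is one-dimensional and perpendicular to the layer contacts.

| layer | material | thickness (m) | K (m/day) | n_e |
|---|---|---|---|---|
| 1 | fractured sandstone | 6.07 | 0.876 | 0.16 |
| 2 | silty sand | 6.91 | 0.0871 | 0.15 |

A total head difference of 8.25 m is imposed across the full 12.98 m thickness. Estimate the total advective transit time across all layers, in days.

21.0

With flow normal to the layers, continuity requires the same specific discharge q through every layer.
Σ(b_i/K_i) = 6.07/0.876 + 6.91/0.0871 = 86.26 d.
q = Δh / Σ(b_i/K_i) = 8.25 / 86.26 = 0.09564 m/day.
In each layer the seepage velocity is v_i = q/n_i, so the layer transit time is t_i = b_i·n_i / q:
  layer 1 (fractured sandstone): t_1 = 6.07 × 0.16 / 0.09564 = 10.16 d
  layer 2 (silty sand): t_2 = 6.91 × 0.15 / 0.09564 = 10.84 d
Total t = Σ t_i = 20.99 days.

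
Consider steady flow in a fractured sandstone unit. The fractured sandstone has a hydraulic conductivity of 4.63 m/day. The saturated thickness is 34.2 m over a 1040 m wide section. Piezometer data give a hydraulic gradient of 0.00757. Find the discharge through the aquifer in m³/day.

Cross-sectional area A = 1040 × 34.2 = 35568 m².
Hydraulic gradient i = 0.00757.
Darcy's law: Q = K · A · i = 4.630 × 35568 × 0.007570 = 1247 m³/day.

1250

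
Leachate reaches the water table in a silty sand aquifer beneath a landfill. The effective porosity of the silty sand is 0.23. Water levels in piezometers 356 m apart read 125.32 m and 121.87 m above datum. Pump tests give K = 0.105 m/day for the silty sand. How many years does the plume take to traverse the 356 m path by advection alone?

220

Hydraulic gradient i = (125.32 − 121.87) / 356 = 3.45 / 356 = 0.009691.
Darcy flux q = K · i = 0.1050 × 0.009691 = 0.001018 m/day.
Seepage velocity v = q / n_e = 0.001018 / 0.23 = 0.004424 m/day.
Travel time t = L / v = 356 / 0.004424 = 80467 days = 220.3 years.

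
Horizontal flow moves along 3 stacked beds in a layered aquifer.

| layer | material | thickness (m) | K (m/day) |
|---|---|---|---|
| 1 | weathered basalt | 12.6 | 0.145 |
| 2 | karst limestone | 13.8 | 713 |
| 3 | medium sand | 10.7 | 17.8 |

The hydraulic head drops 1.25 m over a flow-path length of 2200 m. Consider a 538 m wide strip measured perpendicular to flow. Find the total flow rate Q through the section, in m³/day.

Flow is parallel to layering, so each bed carries its own Darcy discharge and the transmissivities add.
Σ(K_i·b_i) = 0.145×12.6 + 713×13.8 + 17.8×10.7 = 10032 m²/day.
Hydraulic gradient i = Δh / L = 1.25 / 2200 = 0.0005682.
Q = Σ(K_i·b_i) · W · i = 10032 × 538 × 0.0005682 = 3067 m³/day.

3070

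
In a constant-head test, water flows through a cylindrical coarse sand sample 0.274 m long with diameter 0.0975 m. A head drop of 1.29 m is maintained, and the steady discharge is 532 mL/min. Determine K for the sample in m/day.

21.8

Cross-sectional area A = π·(d/2)² = π × (0.0975/2)² = 0.007466 m².
Convert discharge: 532 mL/min = 8.867e-06 m³/s.
Darcy's law rearranged: K = Q·L / (A·Δh) = 8.867e-06 × 0.274 / (0.007466 × 1.29) = 0.0002522 m/s = 21.79 m/day.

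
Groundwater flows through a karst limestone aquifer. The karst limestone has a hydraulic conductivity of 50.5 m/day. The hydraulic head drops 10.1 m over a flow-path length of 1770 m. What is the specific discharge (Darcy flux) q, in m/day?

Hydraulic gradient i = Δh / L = 10.1 / 1770 = 0.005706.
Specific discharge q = K · i = 50.50 × 0.005706 = 0.2882 m/day.

0.288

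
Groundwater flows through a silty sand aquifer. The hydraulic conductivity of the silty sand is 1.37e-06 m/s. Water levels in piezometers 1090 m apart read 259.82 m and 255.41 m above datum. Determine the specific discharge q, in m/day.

0.000479

Convert K: 1.37e-06 m/s × 86400 = 0.1184 m/day.
Hydraulic gradient i = (259.82 − 255.41) / 1090 = 4.41 / 1090 = 0.004046.
Specific discharge q = K · i = 0.1184 × 0.004046 = 0.0004789 m/day.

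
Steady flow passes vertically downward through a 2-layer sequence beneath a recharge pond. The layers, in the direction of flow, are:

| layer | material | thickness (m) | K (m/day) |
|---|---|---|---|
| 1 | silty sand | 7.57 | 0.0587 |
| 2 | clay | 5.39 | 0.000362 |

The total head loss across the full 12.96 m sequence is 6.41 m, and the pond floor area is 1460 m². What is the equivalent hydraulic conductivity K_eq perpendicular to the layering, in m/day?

0.000863

Flow is perpendicular to layering, so the layers act in series and the equivalent K is the thickness-weighted harmonic mean.
Total thickness L = 7.57 + 5.39 = 12.96 m.
Σ(b_i/K_i) = 7.57/0.0587 + 5.39/0.000362 = 15018 d.
K_eq = L / Σ(b_i/K_i) = 12.96 / 15018 = 0.0008629 m/day.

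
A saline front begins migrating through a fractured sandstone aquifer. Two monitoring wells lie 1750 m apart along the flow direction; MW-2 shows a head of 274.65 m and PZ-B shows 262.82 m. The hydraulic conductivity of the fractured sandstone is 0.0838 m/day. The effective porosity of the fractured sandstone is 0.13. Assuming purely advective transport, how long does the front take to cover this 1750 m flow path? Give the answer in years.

Hydraulic gradient i = (274.65 − 262.82) / 1750 = 11.83 / 1750 = 0.006760.
Darcy flux q = K · i = 0.08380 × 0.006760 = 0.0005665 m/day.
Seepage velocity v = q / n_e = 0.0005665 / 0.13 = 0.004358 m/day.
Travel time t = L / v = 1750 / 0.004358 = 4.016e+05 days = 1100 years.

1100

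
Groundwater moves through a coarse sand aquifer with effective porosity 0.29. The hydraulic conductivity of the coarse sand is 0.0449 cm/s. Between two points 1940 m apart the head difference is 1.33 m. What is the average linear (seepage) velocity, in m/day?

Convert K: 0.0449 cm/s × 864 = 38.79 m/day.
Hydraulic gradient i = Δh / L = 1.33 / 1940 = 0.0006856.
Darcy flux q = K · i = 38.79 × 0.0006856 = 0.02660 m/day.
Seepage velocity v = q / n_e = 0.02660 / 0.29 = 0.09171 m/day.

0.0917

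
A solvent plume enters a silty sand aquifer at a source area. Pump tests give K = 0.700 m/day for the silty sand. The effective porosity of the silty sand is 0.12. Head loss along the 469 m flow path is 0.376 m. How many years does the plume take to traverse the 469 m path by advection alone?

275

Hydraulic gradient i = Δh / L = 0.376 / 469 = 0.0008017.
Darcy flux q = K · i = 0.7000 × 0.0008017 = 0.0005612 m/day.
Seepage velocity v = q / n_e = 0.0005612 / 0.12 = 0.004677 m/day.
Travel time t = L / v = 469 / 0.004677 = 1.003e+05 days = 274.6 years.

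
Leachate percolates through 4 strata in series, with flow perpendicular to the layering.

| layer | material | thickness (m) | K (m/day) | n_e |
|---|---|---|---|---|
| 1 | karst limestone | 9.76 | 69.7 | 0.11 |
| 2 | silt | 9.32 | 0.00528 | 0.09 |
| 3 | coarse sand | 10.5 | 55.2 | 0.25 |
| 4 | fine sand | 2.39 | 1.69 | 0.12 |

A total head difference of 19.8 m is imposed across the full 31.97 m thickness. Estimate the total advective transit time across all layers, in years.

With flow normal to the layers, continuity requires the same specific discharge q through every layer.
Σ(b_i/K_i) = 9.76/69.7 + 9.32/0.00528 + 10.5/55.2 + 2.39/1.69 = 1767 d.
q = Δh / Σ(b_i/K_i) = 19.8 / 1767 = 0.01121 m/day.
In each layer the seepage velocity is v_i = q/n_i, so the layer transit time is t_i = b_i·n_i / q:
  layer 1 (karst limestone): t_1 = 9.76 × 0.11 / 0.01121 = 95.81 d
  layer 2 (silt): t_2 = 9.32 × 0.09 / 0.01121 = 74.85 d
  layer 3 (coarse sand): t_3 = 10.5 × 0.25 / 0.01121 = 234.2 d
  layer 4 (fine sand): t_4 = 2.39 × 0.12 / 0.01121 = 25.59 d
Total t = Σ t_i = 430.5 days = 1.179 years.

1.18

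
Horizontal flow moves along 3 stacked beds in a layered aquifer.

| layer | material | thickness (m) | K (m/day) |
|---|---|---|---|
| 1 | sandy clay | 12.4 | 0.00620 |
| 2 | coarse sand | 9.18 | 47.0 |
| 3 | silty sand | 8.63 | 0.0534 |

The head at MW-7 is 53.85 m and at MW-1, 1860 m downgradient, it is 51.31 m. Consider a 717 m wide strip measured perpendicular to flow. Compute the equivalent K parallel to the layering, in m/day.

14.3

Flow is parallel to layering, so each bed carries its own Darcy discharge and the transmissivities add.
Σ(K_i·b_i) = 0.00620×12.4 + 47.0×9.18 + 0.0534×8.63 = 432.0 m²/day.
Total thickness b = 30.21 m, so K_eq = Σ(K_i·b_i)/b = 14.30 m/day.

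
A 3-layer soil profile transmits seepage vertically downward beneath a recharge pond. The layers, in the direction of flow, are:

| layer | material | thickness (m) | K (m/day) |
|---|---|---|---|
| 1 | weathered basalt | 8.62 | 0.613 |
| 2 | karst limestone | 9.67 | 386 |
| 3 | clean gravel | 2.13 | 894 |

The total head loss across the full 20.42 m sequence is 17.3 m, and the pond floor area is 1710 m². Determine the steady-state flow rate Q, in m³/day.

Flow is perpendicular to layering, so the layers act in series and the equivalent K is the thickness-weighted harmonic mean.
Total thickness L = 8.62 + 9.67 + 2.13 = 20.42 m.
Σ(b_i/K_i) = 8.62/0.613 + 9.67/386 + 2.13/894 = 14.09 d.
K_eq = L / Σ(b_i/K_i) = 20.42 / 14.09 = 1.449 m/day.
Q = K_eq · A · (Δh/L) = 1.449 × 1710 × (17.3/20.42) = 2100 m³/day.

2100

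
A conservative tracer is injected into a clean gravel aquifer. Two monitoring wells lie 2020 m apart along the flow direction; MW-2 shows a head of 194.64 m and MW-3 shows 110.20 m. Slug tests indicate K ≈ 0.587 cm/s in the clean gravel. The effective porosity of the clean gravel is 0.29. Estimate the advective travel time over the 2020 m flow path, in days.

Convert K: 0.587 cm/s × 864 = 507.2 m/day.
Hydraulic gradient i = (194.64 − 110.20) / 2020 = 84.44 / 2020 = 0.04180.
Darcy flux q = K · i = 507.2 × 0.04180 = 21.20 m/day.
Seepage velocity v = q / n_e = 21.20 / 0.29 = 73.11 m/day.
Travel time t = L / v = 2020 / 73.11 = 27.63 days.

27.6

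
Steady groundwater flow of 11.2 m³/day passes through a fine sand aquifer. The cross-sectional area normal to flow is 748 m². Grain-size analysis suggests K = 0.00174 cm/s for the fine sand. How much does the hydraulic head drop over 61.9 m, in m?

0.617

Convert K: 0.00174 cm/s × 864 = 1.503 m/day.
From Q = K·A·i, i = Q / (K·A) = 11.2 / (1.503 × 748.0) = 0.009960.
Head loss Δh = i · L = 0.009960 × 61.9 = 0.6165 m.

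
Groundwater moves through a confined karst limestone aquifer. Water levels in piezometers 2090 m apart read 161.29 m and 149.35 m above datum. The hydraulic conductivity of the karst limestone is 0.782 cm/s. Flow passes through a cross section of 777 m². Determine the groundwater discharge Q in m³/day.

3000

Convert K: 0.782 cm/s × 864 = 675.6 m/day.
Hydraulic gradient i = (161.29 − 149.35) / 2090 = 11.94 / 2090 = 0.005713.
Darcy's law: Q = K · A · i = 675.6 × 777.0 × 0.005713 = 2999 m³/day.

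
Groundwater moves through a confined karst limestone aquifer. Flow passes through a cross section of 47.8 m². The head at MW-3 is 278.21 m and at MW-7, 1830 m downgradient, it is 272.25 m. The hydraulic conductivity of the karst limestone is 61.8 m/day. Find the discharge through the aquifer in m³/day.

Hydraulic gradient i = (278.21 − 272.25) / 1830 = 5.96 / 1830 = 0.003257.
Darcy's law: Q = K · A · i = 61.80 × 47.80 × 0.003257 = 9.621 m³/day.

9.62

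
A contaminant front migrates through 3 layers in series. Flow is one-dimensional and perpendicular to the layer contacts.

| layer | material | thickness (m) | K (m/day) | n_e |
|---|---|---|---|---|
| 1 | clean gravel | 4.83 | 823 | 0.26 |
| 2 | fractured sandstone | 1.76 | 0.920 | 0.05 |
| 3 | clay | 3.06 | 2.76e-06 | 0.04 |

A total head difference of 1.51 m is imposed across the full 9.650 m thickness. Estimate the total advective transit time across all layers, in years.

With flow normal to the layers, continuity requires the same specific discharge q through every layer.
Σ(b_i/K_i) = 4.83/823 + 1.76/0.920 + 3.06/2.76e-06 = 1.109e+06 d.
q = Δh / Σ(b_i/K_i) = 1.51 / 1.109e+06 = 1.362e-06 m/day.
In each layer the seepage velocity is v_i = q/n_i, so the layer transit time is t_i = b_i·n_i / q:
  layer 1 (clean gravel): t_1 = 4.83 × 0.26 / 1.362e-06 = 9.221e+05 d
  layer 2 (fractured sandstone): t_2 = 1.76 × 0.05 / 1.362e-06 = 64613 d
  layer 3 (clay): t_3 = 3.06 × 0.04 / 1.362e-06 = 89871 d
Total t = Σ t_i = 1.077e+06 days = 2947 years.

2950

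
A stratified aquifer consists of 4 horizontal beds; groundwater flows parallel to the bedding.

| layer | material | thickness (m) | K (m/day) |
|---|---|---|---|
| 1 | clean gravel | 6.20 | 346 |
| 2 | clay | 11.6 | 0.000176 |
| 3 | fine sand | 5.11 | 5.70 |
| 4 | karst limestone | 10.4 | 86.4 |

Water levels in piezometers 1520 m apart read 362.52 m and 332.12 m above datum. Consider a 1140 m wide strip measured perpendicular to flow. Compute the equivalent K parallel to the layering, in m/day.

92.3

Flow is parallel to layering, so each bed carries its own Darcy discharge and the transmissivities add.
Σ(K_i·b_i) = 346×6.20 + 0.000176×11.6 + 5.70×5.11 + 86.4×10.4 = 3073 m²/day.
Total thickness b = 33.31 m, so K_eq = Σ(K_i·b_i)/b = 92.25 m/day.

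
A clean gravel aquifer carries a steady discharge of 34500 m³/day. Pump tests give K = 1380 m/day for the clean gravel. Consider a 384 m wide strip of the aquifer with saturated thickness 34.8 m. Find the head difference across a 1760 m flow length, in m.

Cross-sectional area A = 384 × 34.8 = 13363 m².
From Q = K·A·i, i = Q / (K·A) = 34500 / (1380 × 13363) = 0.001871.
Head loss Δh = i · L = 0.001871 × 1760 = 3.293 m.

3.29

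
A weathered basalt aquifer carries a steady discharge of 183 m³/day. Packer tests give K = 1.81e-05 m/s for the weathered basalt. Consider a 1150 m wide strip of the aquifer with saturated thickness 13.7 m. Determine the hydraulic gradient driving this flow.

0.00743

Convert K: 1.81e-05 m/s × 86400 = 1.564 m/day.
Cross-sectional area A = 1150 × 13.7 = 15755 m².
From Q = K·A·i, i = Q / (K·A) = 183 / (1.564 × 15755) = 0.007427.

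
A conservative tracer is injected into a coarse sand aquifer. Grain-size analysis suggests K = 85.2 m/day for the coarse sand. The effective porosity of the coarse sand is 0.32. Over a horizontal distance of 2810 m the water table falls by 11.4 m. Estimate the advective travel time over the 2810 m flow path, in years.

Hydraulic gradient i = Δh / L = 11.4 / 2810 = 0.004057.
Darcy flux q = K · i = 85.20 × 0.004057 = 0.3457 m/day.
Seepage velocity v = q / n_e = 0.3457 / 0.32 = 1.080 m/day.
Travel time t = L / v = 2810 / 1.080 = 2601 days = 7.122 years.

7.12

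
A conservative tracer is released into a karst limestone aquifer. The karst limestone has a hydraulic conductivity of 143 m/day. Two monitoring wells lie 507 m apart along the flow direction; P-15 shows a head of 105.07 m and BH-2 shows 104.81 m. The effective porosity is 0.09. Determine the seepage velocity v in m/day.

Hydraulic gradient i = (105.07 − 104.81) / 507 = 0.26 / 507 = 0.0005128.
Darcy flux q = K · i = 143.0 × 0.0005128 = 0.07333 m/day.
Seepage velocity v = q / n_e = 0.07333 / 0.09 = 0.8148 m/day.

0.815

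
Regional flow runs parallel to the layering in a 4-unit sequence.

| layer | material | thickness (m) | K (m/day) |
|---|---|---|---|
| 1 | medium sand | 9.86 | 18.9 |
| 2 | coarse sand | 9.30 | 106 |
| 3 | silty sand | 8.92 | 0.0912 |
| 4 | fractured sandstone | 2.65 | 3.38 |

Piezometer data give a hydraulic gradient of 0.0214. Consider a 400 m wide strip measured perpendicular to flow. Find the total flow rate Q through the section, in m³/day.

10100

Flow is parallel to layering, so each bed carries its own Darcy discharge and the transmissivities add.
Σ(K_i·b_i) = 18.9×9.86 + 106×9.30 + 0.0912×8.92 + 3.38×2.65 = 1182 m²/day.
Hydraulic gradient i = 0.0214.
Q = Σ(K_i·b_i) · W · i = 1182 × 400 × 0.02140 = 10117 m³/day.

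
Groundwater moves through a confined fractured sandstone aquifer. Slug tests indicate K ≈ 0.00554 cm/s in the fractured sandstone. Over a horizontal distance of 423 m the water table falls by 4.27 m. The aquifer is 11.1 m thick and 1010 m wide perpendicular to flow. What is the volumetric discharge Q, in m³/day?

542

Convert K: 0.00554 cm/s × 864 = 4.787 m/day.
Cross-sectional area A = 1010 × 11.1 = 11211 m².
Hydraulic gradient i = Δh / L = 4.27 / 423 = 0.01009.
Darcy's law: Q = K · A · i = 4.787 × 11211 × 0.01009 = 541.7 m³/day.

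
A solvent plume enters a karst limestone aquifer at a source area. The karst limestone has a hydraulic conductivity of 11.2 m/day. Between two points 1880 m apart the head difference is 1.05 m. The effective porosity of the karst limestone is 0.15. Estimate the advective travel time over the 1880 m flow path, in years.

123

Hydraulic gradient i = Δh / L = 1.05 / 1880 = 0.0005585.
Darcy flux q = K · i = 11.20 × 0.0005585 = 0.006255 m/day.
Seepage velocity v = q / n_e = 0.006255 / 0.15 = 0.04170 m/day.
Travel time t = L / v = 1880 / 0.04170 = 45082 days = 123.4 years.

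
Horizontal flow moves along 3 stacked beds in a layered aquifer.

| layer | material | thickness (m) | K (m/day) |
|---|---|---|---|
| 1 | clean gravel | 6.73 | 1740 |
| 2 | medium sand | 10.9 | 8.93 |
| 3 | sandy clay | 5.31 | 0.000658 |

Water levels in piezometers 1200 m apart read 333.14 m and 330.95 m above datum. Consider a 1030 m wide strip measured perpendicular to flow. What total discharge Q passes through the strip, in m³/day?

22200

Flow is parallel to layering, so each bed carries its own Darcy discharge and the transmissivities add.
Σ(K_i·b_i) = 1740×6.73 + 8.93×10.9 + 0.000658×5.31 = 11808 m²/day.
Hydraulic gradient i = (333.14 − 330.95) / 1200 = 2.19 / 1200 = 0.001825.
Q = Σ(K_i·b_i) · W · i = 11808 × 1030 × 0.001825 = 22195 m³/day.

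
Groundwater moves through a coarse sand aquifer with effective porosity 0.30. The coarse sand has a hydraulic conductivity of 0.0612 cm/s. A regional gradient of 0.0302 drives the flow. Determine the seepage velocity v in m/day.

Convert K: 0.0612 cm/s × 864 = 52.88 m/day.
Hydraulic gradient i = 0.0302.
Darcy flux q = K · i = 52.88 × 0.03020 = 1.597 m/day.
Seepage velocity v = q / n_e = 1.597 / 0.30 = 5.323 m/day.

5.32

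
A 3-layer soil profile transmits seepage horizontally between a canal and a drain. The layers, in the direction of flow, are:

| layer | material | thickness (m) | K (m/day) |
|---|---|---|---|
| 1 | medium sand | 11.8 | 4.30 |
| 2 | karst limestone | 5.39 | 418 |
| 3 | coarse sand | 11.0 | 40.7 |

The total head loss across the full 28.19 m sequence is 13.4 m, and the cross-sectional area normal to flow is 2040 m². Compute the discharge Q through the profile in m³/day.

9030

Flow is perpendicular to layering, so the layers act in series and the equivalent K is the thickness-weighted harmonic mean.
Total thickness L = 11.8 + 5.39 + 11.0 = 28.19 m.
Σ(b_i/K_i) = 11.8/4.30 + 5.39/418 + 11.0/40.7 = 3.027 d.
K_eq = L / Σ(b_i/K_i) = 28.19 / 3.027 = 9.312 m/day.
Q = K_eq · A · (Δh/L) = 9.312 × 2040 × (13.4/28.19) = 9030 m³/day.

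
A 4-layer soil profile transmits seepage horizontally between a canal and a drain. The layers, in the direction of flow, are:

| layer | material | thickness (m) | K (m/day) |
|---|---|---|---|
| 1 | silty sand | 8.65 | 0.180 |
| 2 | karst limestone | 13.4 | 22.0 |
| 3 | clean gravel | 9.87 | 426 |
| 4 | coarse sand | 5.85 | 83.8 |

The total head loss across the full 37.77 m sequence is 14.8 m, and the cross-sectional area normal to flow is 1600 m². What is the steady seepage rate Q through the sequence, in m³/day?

486

Flow is perpendicular to layering, so the layers act in series and the equivalent K is the thickness-weighted harmonic mean.
Total thickness L = 8.65 + 13.4 + 9.87 + 5.85 = 37.77 m.
Σ(b_i/K_i) = 8.65/0.180 + 13.4/22.0 + 9.87/426 + 5.85/83.8 = 48.76 d.
K_eq = L / Σ(b_i/K_i) = 37.77 / 48.76 = 0.7746 m/day.
Q = K_eq · A · (Δh/L) = 0.7746 × 1600 × (14.8/37.77) = 485.7 m³/day.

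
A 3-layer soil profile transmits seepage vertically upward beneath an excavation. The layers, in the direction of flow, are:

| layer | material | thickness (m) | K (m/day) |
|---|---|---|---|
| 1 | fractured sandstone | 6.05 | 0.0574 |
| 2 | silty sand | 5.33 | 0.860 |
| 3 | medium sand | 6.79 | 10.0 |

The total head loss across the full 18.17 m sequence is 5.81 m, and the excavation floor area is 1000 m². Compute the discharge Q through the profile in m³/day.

Flow is perpendicular to layering, so the layers act in series and the equivalent K is the thickness-weighted harmonic mean.
Total thickness L = 6.05 + 5.33 + 6.79 = 18.17 m.
Σ(b_i/K_i) = 6.05/0.0574 + 5.33/0.860 + 6.79/10.0 = 112.3 d.
K_eq = L / Σ(b_i/K_i) = 18.17 / 112.3 = 0.1618 m/day.
Q = K_eq · A · (Δh/L) = 0.1618 × 1000 × (5.81/18.17) = 51.75 m³/day.

51.7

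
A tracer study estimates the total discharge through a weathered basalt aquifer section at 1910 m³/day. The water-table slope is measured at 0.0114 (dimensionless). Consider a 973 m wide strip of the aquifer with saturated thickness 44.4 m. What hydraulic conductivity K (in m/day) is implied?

3.88

Cross-sectional area A = 973 × 44.4 = 43201 m².
Hydraulic gradient i = 0.0114.
From Q = K·A·i, K = Q / (A·i) = 1910 / (43201 × 0.01140) = 3.878 m/day.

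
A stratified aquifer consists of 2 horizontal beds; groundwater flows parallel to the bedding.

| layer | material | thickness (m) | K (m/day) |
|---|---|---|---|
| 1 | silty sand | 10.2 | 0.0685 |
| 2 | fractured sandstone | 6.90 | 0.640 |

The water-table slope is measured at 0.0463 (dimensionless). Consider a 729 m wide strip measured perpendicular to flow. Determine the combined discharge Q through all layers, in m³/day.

173

Flow is parallel to layering, so each bed carries its own Darcy discharge and the transmissivities add.
Σ(K_i·b_i) = 0.0685×10.2 + 0.640×6.90 = 5.115 m²/day.
Hydraulic gradient i = 0.0463.
Q = Σ(K_i·b_i) · W · i = 5.115 × 729 × 0.04630 = 172.6 m³/day.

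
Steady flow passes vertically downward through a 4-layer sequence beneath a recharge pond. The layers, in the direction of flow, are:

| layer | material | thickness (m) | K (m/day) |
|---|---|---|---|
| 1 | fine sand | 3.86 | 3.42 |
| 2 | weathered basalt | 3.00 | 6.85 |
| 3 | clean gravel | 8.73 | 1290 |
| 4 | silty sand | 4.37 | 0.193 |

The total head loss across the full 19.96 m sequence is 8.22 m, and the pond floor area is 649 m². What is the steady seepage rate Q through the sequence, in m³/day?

220

Flow is perpendicular to layering, so the layers act in series and the equivalent K is the thickness-weighted harmonic mean.
Total thickness L = 3.86 + 3.00 + 8.73 + 4.37 = 19.96 m.
Σ(b_i/K_i) = 3.86/3.42 + 3.00/6.85 + 8.73/1290 + 4.37/0.193 = 24.22 d.
K_eq = L / Σ(b_i/K_i) = 19.96 / 24.22 = 0.8243 m/day.
Q = K_eq · A · (Δh/L) = 0.8243 × 649 × (8.22/19.96) = 220.3 m³/day.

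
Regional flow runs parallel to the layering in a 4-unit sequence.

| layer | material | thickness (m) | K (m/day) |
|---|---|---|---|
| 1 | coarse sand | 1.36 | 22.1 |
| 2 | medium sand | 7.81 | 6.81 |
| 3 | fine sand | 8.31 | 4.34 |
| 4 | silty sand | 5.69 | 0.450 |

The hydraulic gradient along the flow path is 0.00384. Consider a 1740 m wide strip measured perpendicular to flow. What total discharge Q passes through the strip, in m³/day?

Flow is parallel to layering, so each bed carries its own Darcy discharge and the transmissivities add.
Σ(K_i·b_i) = 22.1×1.36 + 6.81×7.81 + 4.34×8.31 + 0.450×5.69 = 121.9 m²/day.
Hydraulic gradient i = 0.00384.
Q = Σ(K_i·b_i) · W · i = 121.9 × 1740 × 0.003840 = 814.3 m³/day.

814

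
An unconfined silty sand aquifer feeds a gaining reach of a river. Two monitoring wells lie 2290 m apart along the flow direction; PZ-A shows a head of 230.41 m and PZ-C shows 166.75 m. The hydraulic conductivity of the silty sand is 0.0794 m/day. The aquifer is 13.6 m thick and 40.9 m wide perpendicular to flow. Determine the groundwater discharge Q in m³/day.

1.23

Cross-sectional area A = 40.9 × 13.6 = 556.2 m².
Hydraulic gradient i = (230.41 − 166.75) / 2290 = 63.66 / 2290 = 0.02780.
Darcy's law: Q = K · A · i = 0.07940 × 556.2 × 0.02780 = 1.228 m³/day.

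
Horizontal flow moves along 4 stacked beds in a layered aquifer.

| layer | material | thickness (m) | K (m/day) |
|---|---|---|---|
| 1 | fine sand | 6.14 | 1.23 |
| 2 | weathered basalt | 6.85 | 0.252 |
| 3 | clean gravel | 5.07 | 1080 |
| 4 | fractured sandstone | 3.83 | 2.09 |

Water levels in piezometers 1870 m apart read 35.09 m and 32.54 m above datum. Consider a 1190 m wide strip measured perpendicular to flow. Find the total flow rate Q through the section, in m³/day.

8910

Flow is parallel to layering, so each bed carries its own Darcy discharge and the transmissivities add.
Σ(K_i·b_i) = 1.23×6.14 + 0.252×6.85 + 1080×5.07 + 2.09×3.83 = 5493 m²/day.
Hydraulic gradient i = (35.09 − 32.54) / 1870 = 2.55 / 1870 = 0.001364.
Q = Σ(K_i·b_i) · W · i = 5493 × 1190 × 0.001364 = 8913 m³/day.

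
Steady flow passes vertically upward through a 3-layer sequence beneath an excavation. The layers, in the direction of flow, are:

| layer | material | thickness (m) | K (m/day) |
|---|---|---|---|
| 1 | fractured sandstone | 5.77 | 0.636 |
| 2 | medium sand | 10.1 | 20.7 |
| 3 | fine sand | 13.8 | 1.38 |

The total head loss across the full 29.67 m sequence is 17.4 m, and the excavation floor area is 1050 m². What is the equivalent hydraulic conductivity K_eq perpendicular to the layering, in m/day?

Flow is perpendicular to layering, so the layers act in series and the equivalent K is the thickness-weighted harmonic mean.
Total thickness L = 5.77 + 10.1 + 13.8 = 29.67 m.
Σ(b_i/K_i) = 5.77/0.636 + 10.1/20.7 + 13.8/1.38 = 19.56 d.
K_eq = L / Σ(b_i/K_i) = 29.67 / 19.56 = 1.517 m/day.

1.52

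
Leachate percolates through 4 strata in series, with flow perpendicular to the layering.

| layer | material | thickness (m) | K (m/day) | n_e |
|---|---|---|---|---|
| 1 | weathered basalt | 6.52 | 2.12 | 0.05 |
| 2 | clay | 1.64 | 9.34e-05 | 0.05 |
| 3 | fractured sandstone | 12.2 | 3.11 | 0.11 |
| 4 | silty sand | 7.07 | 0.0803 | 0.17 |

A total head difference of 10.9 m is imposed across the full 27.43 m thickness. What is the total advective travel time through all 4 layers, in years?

With flow normal to the layers, continuity requires the same specific discharge q through every layer.
Σ(b_i/K_i) = 6.52/2.12 + 1.64/9.34e-05 + 12.2/3.11 + 7.07/0.0803 = 17654 d.
q = Δh / Σ(b_i/K_i) = 10.9 / 17654 = 0.0006174 m/day.
In each layer the seepage velocity is v_i = q/n_i, so the layer transit time is t_i = b_i·n_i / q:
  layer 1 (weathered basalt): t_1 = 6.52 × 0.05 / 0.0006174 = 528.0 d
  layer 2 (clay): t_2 = 1.64 × 0.05 / 0.0006174 = 132.8 d
  layer 3 (fractured sandstone): t_3 = 12.2 × 0.11 / 0.0006174 = 2174 d
  layer 4 (silty sand): t_4 = 7.07 × 0.17 / 0.0006174 = 1947 d
Total t = Σ t_i = 4781 days = 13.09 years.

13.1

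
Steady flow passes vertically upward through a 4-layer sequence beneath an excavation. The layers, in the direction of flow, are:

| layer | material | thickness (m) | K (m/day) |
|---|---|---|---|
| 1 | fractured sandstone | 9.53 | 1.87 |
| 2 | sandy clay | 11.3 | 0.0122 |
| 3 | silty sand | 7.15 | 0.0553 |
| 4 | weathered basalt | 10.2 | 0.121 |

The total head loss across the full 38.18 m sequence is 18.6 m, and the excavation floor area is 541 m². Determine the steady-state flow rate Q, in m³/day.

Flow is perpendicular to layering, so the layers act in series and the equivalent K is the thickness-weighted harmonic mean.
Total thickness L = 9.53 + 11.3 + 7.15 + 10.2 = 38.18 m.
Σ(b_i/K_i) = 9.53/1.87 + 11.3/0.0122 + 7.15/0.0553 + 10.2/0.121 = 1145 d.
K_eq = L / Σ(b_i/K_i) = 38.18 / 1145 = 0.03335 m/day.
Q = K_eq · A · (Δh/L) = 0.03335 × 541 × (18.6/38.18) = 8.789 m³/day.

8.79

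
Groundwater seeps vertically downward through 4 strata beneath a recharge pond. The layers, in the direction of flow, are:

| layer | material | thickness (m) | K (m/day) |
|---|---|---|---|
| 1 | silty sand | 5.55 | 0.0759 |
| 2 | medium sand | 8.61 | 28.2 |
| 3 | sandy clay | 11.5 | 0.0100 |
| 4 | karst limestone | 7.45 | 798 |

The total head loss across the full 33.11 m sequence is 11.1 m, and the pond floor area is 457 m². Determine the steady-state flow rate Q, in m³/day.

Flow is perpendicular to layering, so the layers act in series and the equivalent K is the thickness-weighted harmonic mean.
Total thickness L = 5.55 + 8.61 + 11.5 + 7.45 = 33.11 m.
Σ(b_i/K_i) = 5.55/0.0759 + 8.61/28.2 + 11.5/0.0100 + 7.45/798 = 1223 d.
K_eq = L / Σ(b_i/K_i) = 33.11 / 1223 = 0.02706 m/day.
Q = K_eq · A · (Δh/L) = 0.02706 × 457 × (11.1/33.11) = 4.146 m³/day.

4.15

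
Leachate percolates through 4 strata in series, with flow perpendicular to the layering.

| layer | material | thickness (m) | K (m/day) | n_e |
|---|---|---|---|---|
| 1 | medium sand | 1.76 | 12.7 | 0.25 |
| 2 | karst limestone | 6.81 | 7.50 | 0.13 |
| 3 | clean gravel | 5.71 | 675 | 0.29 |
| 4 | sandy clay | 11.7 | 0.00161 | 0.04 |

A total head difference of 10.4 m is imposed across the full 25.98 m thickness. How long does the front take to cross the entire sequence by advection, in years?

With flow normal to the layers, continuity requires the same specific discharge q through every layer.
Σ(b_i/K_i) = 1.76/12.7 + 6.81/7.50 + 5.71/675 + 11.7/0.00161 = 7268 d.
q = Δh / Σ(b_i/K_i) = 10.4 / 7268 = 0.001431 m/day.
In each layer the seepage velocity is v_i = q/n_i, so the layer transit time is t_i = b_i·n_i / q:
  layer 1 (medium sand): t_1 = 1.76 × 0.25 / 0.001431 = 307.5 d
  layer 2 (karst limestone): t_2 = 6.81 × 0.13 / 0.001431 = 618.7 d
  layer 3 (clean gravel): t_3 = 5.71 × 0.29 / 0.001431 = 1157 d
  layer 4 (sandy clay): t_4 = 11.7 × 0.04 / 0.001431 = 327.1 d
Total t = Σ t_i = 2411 days = 6.600 years.

6.60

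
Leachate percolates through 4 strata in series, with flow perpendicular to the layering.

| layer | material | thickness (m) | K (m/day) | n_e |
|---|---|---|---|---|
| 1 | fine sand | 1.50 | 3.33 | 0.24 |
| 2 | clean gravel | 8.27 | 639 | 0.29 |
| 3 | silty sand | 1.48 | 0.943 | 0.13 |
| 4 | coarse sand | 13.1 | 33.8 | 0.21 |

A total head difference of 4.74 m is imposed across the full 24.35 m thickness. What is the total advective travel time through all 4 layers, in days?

With flow normal to the layers, continuity requires the same specific discharge q through every layer.
Σ(b_i/K_i) = 1.50/3.33 + 8.27/639 + 1.48/0.943 + 13.1/33.8 = 2.420 d.
q = Δh / Σ(b_i/K_i) = 4.74 / 2.420 = 1.958 m/day.
In each layer the seepage velocity is v_i = q/n_i, so the layer transit time is t_i = b_i·n_i / q:
  layer 1 (fine sand): t_1 = 1.50 × 0.24 / 1.958 = 0.1838 d
  layer 2 (clean gravel): t_2 = 8.27 × 0.29 / 1.958 = 1.225 d
  layer 3 (silty sand): t_3 = 1.48 × 0.13 / 1.958 = 0.09825 d
  layer 4 (coarse sand): t_4 = 13.1 × 0.21 / 1.958 = 1.405 d
Total t = Σ t_i = 2.912 days.

2.91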